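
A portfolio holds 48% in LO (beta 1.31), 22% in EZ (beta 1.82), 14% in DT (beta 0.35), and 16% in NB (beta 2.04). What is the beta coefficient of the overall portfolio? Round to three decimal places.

β_P = Σ w_i β_i = 0.48×1.31 + 0.22×1.82 + 0.14×0.35 + 0.16×2.04 = 1.4046

1.405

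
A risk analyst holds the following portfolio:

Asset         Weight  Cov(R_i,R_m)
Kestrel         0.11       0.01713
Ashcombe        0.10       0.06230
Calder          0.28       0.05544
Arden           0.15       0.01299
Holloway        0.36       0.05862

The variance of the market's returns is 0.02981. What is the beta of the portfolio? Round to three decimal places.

β_Kestrel = 0.01713 / 0.02981 = 0.5746
β_Ashcombe = 0.06230 / 0.02981 = 2.0899
β_Calder = 0.05544 / 0.02981 = 1.8598
β_Arden = 0.01299 / 0.02981 = 0.4358
β_Holloway = 0.05862 / 0.02981 = 1.9665
β_P = Σ w_i β_i = 0.11×0.5746 + 0.10×2.0899 + 0.28×1.8598 + 0.15×0.4358 + 0.36×1.9665 = 1.5663

1.566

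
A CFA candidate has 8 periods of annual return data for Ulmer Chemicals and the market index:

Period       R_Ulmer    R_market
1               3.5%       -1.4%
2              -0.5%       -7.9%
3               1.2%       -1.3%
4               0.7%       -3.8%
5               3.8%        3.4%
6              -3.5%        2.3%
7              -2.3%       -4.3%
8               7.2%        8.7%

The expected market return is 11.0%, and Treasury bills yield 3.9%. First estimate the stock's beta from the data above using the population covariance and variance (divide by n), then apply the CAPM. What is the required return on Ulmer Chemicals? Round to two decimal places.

Mean R_i = (3.5 − 0.5 + 1.2 + 0.7 + 3.8 − 3.5 − 2.3 + 7.2) / 8 = 1.2625%
Mean R_m = (-1.4 − 7.9 − 1.3 − 3.8 + 3.4 + 2.3 − 4.3 + 8.7) / 8 = -0.5375%
Σ(R_i − R̄_i)(R_m − R̄_m) = 77.6588  ⇒  Cov = 77.6588 / 8 = 9.7074
Σ(R_m − R̄_m)² = 189.2188  ⇒  Var(R_m) = 189.2188 / 8 = 23.6524
β = Cov / Var(R_m) = 9.7074 / 23.6524 = 0.4104
MRP = 11.0% − 3.9% = 7.10%
E(R) = R_f + β × MRP = 3.9% + 0.4104 × 7.1% = 6.81%

6.81%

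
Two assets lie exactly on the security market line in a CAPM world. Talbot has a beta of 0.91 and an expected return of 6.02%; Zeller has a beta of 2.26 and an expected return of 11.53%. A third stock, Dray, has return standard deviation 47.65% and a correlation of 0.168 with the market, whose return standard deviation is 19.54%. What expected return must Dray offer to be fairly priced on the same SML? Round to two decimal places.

3.98%

MRP = (11.53% − 6.02%) / (2.26 − 0.91) = 4.0815%
R_f = 6.02% − 0.91 × 4.0815% = 2.3058%
β_Dray = ρ·σ_i/σ_m = 0.168 × 47.65 / 19.54 = 0.4097
E(R_Dray) = R_f + β × MRP = 2.3058% + 0.4097 × 4.0815% = 3.98%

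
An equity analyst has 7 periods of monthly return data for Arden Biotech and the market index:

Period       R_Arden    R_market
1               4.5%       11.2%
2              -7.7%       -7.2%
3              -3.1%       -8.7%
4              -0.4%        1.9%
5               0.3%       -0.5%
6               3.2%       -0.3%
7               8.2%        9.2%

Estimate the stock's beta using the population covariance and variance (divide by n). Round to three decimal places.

0.600

Mean R_i = (4.5 − 7.7 − 3.1 − 0.4 + 0.3 + 3.2 + 8.2) / 7 = 0.7143%
Mean R_m = (11.2 − 7.2 − 8.7 + 1.9 − 0.5 − 0.3 + 9.2) / 7 = 0.8000%
Σ(R_i − R̄_i)(R_m − R̄_m) = 202.3800  ⇒  Cov = 202.3800 / 7 = 28.9114
Σ(R_m − R̄_m)² = 337.0800  ⇒  Var(R_m) = 337.0800 / 7 = 48.1543
β = Cov / Var(R_m) = 28.9114 / 48.1543 = 0.6004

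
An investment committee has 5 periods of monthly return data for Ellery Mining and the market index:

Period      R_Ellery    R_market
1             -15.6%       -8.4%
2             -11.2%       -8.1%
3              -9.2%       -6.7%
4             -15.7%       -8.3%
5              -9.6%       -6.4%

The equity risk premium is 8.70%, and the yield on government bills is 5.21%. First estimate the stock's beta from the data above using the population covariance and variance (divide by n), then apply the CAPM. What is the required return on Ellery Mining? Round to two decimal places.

30.38%

Mean R_i = (-15.6 − 11.2 − 9.2 − 15.7 − 9.6) / 5 = -12.2600%
Mean R_m = (-8.4 − 8.1 − 6.7 − 8.3 − 6.4) / 5 = -7.5800%
Σ(R_i − R̄_i)(R_m − R̄_m) = 10.4960  ⇒  Cov = 10.4960 / 5 = 2.0992
Σ(R_m − R̄_m)² = 3.6280  ⇒  Var(R_m) = 3.6280 / 5 = 0.7256
β = Cov / Var(R_m) = 2.0992 / 0.7256 = 2.8931
E(R) = R_f + β × MRP = 5.21% + 2.8931 × 8.70% = 30.38%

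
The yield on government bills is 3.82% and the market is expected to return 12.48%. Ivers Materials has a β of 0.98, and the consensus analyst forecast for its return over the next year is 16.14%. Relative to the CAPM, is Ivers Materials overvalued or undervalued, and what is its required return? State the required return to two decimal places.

Undervalued; required return 12.31%

MRP = 12.48% − 3.82% = 8.66%
Required return = R_f + β·MRP = 3.82% + 0.98 × 8.66% = 12.31%
Forecast 16.14% > required 12.31% → the stock plots above the SML → undervalued.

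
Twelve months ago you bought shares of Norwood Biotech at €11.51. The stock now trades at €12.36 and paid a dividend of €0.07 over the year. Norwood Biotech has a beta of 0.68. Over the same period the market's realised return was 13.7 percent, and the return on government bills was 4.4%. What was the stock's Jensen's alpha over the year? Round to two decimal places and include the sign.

Realised HPR = (P1 + D1 − P0) / P0 = (12.36 + 0.07 − 11.51) / 11.51 = 0.92 / 11.51 = 7.9930%
MRP = 13.7% − 4.4% = 9.30%
CAPM required = R_f + β·MRP = 4.4% + 0.68 × 9.3% = 10.7240%
α = realised − required = 7.9930% − 10.7240% = -2.73%

-2.73%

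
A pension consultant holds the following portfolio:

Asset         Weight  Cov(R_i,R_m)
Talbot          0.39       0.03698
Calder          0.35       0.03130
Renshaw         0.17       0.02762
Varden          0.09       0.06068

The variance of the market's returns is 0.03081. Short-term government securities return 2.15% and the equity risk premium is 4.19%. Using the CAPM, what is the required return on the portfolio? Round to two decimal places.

6.98%

β_Talbot = 0.03698 / 0.03081 = 1.2003
β_Calder = 0.03130 / 0.03081 = 1.0159
β_Renshaw = 0.02762 / 0.03081 = 0.8965
β_Varden = 0.06068 / 0.03081 = 1.9695
β_P = Σ w_i β_i = 0.39×1.2003 + 0.35×1.0159 + 0.17×0.8965 + 0.09×1.9695 = 1.1533
E(R_P) = R_f + β_P × MRP = 2.15% + 1.1533 × 4.19% = 6.98%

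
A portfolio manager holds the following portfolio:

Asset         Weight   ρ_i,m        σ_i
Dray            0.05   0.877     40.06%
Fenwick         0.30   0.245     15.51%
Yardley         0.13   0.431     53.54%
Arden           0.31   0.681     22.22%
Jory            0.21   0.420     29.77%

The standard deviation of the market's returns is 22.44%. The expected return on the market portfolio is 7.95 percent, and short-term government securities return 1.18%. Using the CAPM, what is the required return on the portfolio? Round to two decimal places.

5.17%

β_Dray = 0.877 × 40.06% / 22.44% = 1.5656
β_Fenwick = 0.245 × 15.51% / 22.44% = 0.1693
β_Yardley = 0.431 × 53.54% / 22.44% = 1.0283
β_Arden = 0.681 × 22.22% / 22.44% = 0.6743
β_Jory = 0.420 × 29.77% / 22.44% = 0.5572
β_P = Σ w_i β_i = 0.05×1.5656 + 0.30×0.1693 + 0.13×1.0283 + 0.31×0.6743 + 0.21×0.5572 = 0.5888
MRP = 7.95% − 1.18% = 6.77%
E(R_P) = R_f + β_P × MRP = 1.18% + 0.5888 × 6.77% = 5.17%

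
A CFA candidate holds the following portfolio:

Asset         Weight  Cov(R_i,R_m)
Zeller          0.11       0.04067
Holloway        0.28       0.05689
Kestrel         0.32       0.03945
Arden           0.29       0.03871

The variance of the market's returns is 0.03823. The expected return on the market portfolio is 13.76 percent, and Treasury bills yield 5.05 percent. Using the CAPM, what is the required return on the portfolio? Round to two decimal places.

15.13%

β_Zeller = 0.04067 / 0.03823 = 1.0638
β_Holloway = 0.05689 / 0.03823 = 1.4881
β_Kestrel = 0.03945 / 0.03823 = 1.0319
β_Arden = 0.03871 / 0.03823 = 1.0126
β_P = Σ w_i β_i = 0.11×1.0638 + 0.28×1.4881 + 0.32×1.0319 + 0.29×1.0126 = 1.1575
MRP = 13.76% − 5.05% = 8.71%
E(R_P) = R_f + β_P × MRP = 5.05% + 1.1575 × 8.71% = 15.13%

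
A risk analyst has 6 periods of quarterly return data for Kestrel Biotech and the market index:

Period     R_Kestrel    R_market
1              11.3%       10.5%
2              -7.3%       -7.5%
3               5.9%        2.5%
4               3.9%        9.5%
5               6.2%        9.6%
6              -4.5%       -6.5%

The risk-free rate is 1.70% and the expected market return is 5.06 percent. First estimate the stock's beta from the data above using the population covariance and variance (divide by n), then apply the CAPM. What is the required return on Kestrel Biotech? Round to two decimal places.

4.32%

Mean R_i = (11.3 − 7.3 + 5.9 + 3.9 + 6.2 − 4.5) / 6 = 2.5833%
Mean R_m = (10.5 − 7.5 + 2.5 + 9.5 + 9.6 − 6.5) / 6 = 3.0167%
Σ(R_i − R̄_i)(R_m − R̄_m) = 267.2117  ⇒  Cov = 267.2117 / 6 = 44.5353
Σ(R_m − R̄_m)² = 342.8083  ⇒  Var(R_m) = 342.8083 / 6 = 57.1347
β = Cov / Var(R_m) = 44.5353 / 57.1347 = 0.7795
MRP = 5.06% − 1.70% = 3.36%
E(R) = R_f + β × MRP = 1.70% + 0.7795 × 3.36% = 4.32%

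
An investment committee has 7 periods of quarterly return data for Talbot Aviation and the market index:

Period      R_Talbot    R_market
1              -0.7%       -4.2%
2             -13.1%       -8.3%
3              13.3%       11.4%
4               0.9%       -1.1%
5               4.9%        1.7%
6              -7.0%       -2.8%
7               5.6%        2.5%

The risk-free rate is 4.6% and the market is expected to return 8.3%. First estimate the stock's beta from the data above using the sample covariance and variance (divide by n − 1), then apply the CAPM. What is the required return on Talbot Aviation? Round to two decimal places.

Mean R_i = (-0.7 − 13.1 + 13.3 + 0.9 + 4.9 − 7.0 + 5.6) / 7 = 0.5571%
Mean R_m = (-4.2 − 8.3 + 11.4 − 1.1 + 1.7 − 2.8 + 2.5) / 7 = -0.1143%
Σ(R_i − R̄_i)(R_m − R̄_m) = 304.6757  ⇒  Cov = 304.6757 / 6 = 50.7793
Σ(R_m − R̄_m)² = 234.5886  ⇒  Var(R_m) = 234.5886 / 6 = 39.0981
β = Cov / Var(R_m) = 50.7793 / 39.0981 = 1.2988
MRP = 8.3% − 4.6% = 3.70%
E(R) = R_f + β × MRP = 4.6% + 1.2988 × 3.7% = 9.41%

9.41%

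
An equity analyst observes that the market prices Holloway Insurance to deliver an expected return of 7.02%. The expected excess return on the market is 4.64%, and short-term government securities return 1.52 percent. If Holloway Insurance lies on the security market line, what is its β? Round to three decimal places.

1.185

β = (E(R) − R_f) / MRP = (7.02% − 1.52%) / 4.64% = 5.50% / 4.64% = 1.185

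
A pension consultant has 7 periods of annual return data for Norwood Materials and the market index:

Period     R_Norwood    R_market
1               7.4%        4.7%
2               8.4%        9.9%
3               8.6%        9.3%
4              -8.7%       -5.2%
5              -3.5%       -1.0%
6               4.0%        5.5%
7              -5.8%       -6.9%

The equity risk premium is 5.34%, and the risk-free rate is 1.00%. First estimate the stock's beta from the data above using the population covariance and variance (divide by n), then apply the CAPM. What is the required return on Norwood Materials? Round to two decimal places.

6.53%

Mean R_i = (7.4 + 8.4 + 8.6 − 8.7 − 3.5 + 4.0 − 5.8) / 7 = 1.4857%
Mean R_m = (4.7 + 9.9 + 9.3 − 5.2 − 1.0 + 5.5 − 6.9) / 7 = 2.3286%
Σ(R_i − R̄_i)(R_m − R̄_m) = 284.4629  ⇒  Cov = 284.4629 / 7 = 40.6376
Σ(R_m − R̄_m)² = 274.5343  ⇒  Var(R_m) = 274.5343 / 7 = 39.2192
β = Cov / Var(R_m) = 40.6376 / 39.2192 = 1.0362
E(R) = R_f + β × MRP = 1.00% + 1.0362 × 5.34% = 6.53%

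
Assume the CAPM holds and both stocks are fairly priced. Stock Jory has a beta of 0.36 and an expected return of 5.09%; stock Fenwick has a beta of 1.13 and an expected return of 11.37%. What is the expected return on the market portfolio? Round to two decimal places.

10.31%

Both satisfy E(R) = R_f + β·MRP, so the slope of the SML is
MRP = (11.37% − 5.09%) / (1.13 − 0.36) = 6.28% / 0.77 = 8.1558%
R_f = E(R_Jory) − β_Jory·MRP = 5.09% − 0.36 × 8.1558% = 2.1539%
E(R_m) = R_f + MRP = 2.1539% + 8.1558% = 10.31%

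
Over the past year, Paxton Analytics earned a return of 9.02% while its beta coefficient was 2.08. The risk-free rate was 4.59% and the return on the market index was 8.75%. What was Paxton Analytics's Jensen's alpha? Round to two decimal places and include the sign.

Market excess return = 8.75% − 4.59% = 4.16%
CAPM benchmark = R_f + β(R_m − R_f) = 4.59% + 2.08 × 4.16% = 13.2428%
α = actual − benchmark = 9.02% − 13.2428% = -4.22%

-4.22%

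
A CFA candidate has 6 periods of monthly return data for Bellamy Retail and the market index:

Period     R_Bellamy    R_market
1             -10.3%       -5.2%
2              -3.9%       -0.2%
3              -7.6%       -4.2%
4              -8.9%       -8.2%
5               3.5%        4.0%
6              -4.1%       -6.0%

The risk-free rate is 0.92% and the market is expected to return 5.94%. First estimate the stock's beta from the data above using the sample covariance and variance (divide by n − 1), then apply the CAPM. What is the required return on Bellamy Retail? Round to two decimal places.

Mean R_i = (-10.3 − 3.9 − 7.6 − 8.9 + 3.5 − 4.1) / 6 = -5.2167%
Mean R_m = (-5.2 − 0.2 − 4.2 − 8.2 + 4.0 − 6.0) / 6 = -3.3000%
Σ(R_i − R̄_i)(R_m − R̄_m) = 94.5500  ⇒  Cov = 94.5500 / 5 = 18.9100
Σ(R_m − R̄_m)² = 98.6200  ⇒  Var(R_m) = 98.6200 / 5 = 19.7240
β = Cov / Var(R_m) = 18.9100 / 19.7240 = 0.9587
MRP = 5.94% − 0.92% = 5.02%
E(R) = R_f + β × MRP = 0.92% + 0.9587 × 5.02% = 5.73%

5.73%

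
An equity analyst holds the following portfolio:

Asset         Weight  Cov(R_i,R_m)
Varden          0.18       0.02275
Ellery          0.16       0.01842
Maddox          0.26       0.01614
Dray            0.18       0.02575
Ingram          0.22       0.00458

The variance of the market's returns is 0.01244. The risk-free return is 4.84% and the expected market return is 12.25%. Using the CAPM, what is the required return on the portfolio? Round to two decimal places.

14.90%

β_Varden = 0.02275 / 0.01244 = 1.8288
β_Ellery = 0.01842 / 0.01244 = 1.4807
β_Maddox = 0.01614 / 0.01244 = 1.2974
β_Dray = 0.02575 / 0.01244 = 2.0699
β_Ingram = 0.00458 / 0.01244 = 0.3682
β_P = Σ w_i β_i = 0.18×1.8288 + 0.16×1.4807 + 0.26×1.2974 + 0.18×2.0699 + 0.22×0.3682 = 1.3570
MRP = 12.25% − 4.84% = 7.41%
E(R_P) = R_f + β_P × MRP = 4.84% + 1.3570 × 7.41% = 14.90%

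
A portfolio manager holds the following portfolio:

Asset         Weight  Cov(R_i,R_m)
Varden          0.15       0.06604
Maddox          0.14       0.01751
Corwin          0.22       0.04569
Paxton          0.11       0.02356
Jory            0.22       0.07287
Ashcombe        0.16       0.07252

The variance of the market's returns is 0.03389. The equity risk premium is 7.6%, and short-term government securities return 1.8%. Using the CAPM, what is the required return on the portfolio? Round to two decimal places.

β_Varden = 0.06604 / 0.03389 = 1.9487
β_Maddox = 0.01751 / 0.03389 = 0.5167
β_Corwin = 0.04569 / 0.03389 = 1.3482
β_Paxton = 0.02356 / 0.03389 = 0.6952
β_Jory = 0.07287 / 0.03389 = 2.1502
β_Ashcombe = 0.07252 / 0.03389 = 2.1399
β_P = Σ w_i β_i = 0.15×1.9487 + 0.14×0.5167 + 0.22×1.3482 + 0.11×0.6952 + 0.22×2.1502 + 0.16×2.1399 = 1.5531
E(R_P) = R_f + β_P × MRP = 1.8% + 1.5531 × 7.6% = 13.60%

13.60%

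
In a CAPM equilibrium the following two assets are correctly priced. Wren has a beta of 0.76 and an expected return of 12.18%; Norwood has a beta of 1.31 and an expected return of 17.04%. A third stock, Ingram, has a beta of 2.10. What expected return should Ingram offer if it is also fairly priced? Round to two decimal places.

24.02%

MRP (SML slope) = (17.04% − 12.18%) / (1.31 − 0.76) = 4.86% / 0.55 = 8.8364%
R_f (intercept) = 12.18% − 0.76 × 8.8364% = 5.4643%
E(R_Ingram) = R_f + β × MRP = 5.4643% + 2.10 × 8.8364% = 24.02%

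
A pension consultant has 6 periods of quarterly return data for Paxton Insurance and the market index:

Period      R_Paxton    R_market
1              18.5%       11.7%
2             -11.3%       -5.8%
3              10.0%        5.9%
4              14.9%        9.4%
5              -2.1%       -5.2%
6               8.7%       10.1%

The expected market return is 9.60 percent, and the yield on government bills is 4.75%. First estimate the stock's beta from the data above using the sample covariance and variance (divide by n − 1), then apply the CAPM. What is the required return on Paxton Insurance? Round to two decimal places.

Mean R_i = (18.5 − 11.3 + 10.0 + 14.9 − 2.1 + 8.7) / 6 = 6.4500%
Mean R_m = (11.7 − 5.8 + 5.9 + 9.4 − 5.2 + 10.1) / 6 = 4.3500%
Σ(R_i − R̄_i)(R_m − R̄_m) = 411.4950  ⇒  Cov = 411.4950 / 5 = 82.2990
Σ(R_m − R̄_m)² = 309.2150  ⇒  Var(R_m) = 309.2150 / 5 = 61.8430
β = Cov / Var(R_m) = 82.2990 / 61.8430 = 1.3308
MRP = 9.60% − 4.75% = 4.85%
E(R) = R_f + β × MRP = 4.75% + 1.3308 × 4.85% = 11.20%

11.20%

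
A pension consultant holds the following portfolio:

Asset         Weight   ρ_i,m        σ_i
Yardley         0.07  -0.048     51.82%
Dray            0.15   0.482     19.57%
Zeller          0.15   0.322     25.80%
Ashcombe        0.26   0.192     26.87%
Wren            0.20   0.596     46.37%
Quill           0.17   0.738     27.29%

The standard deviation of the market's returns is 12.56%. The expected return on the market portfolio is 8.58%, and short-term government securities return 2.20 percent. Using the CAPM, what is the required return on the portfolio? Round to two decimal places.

8.69%

β_Yardley = -0.048 × 51.82% / 12.56% = -0.1980
β_Dray = 0.482 × 19.57% / 12.56% = 0.7510
β_Zeller = 0.322 × 25.80% / 12.56% = 0.6614
β_Ashcombe = 0.192 × 26.87% / 12.56% = 0.4108
β_Wren = 0.596 × 46.37% / 12.56% = 2.2004
β_Quill = 0.738 × 27.29% / 12.56% = 1.6035
β_P = Σ w_i β_i = 0.07×-0.1980 + 0.15×0.7510 + 0.15×0.6614 + 0.26×0.4108 + 0.20×2.2004 + 0.17×1.6035 = 1.0175
MRP = 8.58% − 2.20% = 6.38%
E(R_P) = R_f + β_P × MRP = 2.20% + 1.0175 × 6.38% = 8.69%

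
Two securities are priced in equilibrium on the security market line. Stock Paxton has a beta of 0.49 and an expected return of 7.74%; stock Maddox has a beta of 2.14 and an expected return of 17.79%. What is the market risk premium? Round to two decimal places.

6.09%

Both satisfy E(R) = R_f + β·MRP, so the slope of the SML is
MRP = (17.79% − 7.74%) / (2.14 − 0.49) = 10.05% / 1.65 = 6.0909%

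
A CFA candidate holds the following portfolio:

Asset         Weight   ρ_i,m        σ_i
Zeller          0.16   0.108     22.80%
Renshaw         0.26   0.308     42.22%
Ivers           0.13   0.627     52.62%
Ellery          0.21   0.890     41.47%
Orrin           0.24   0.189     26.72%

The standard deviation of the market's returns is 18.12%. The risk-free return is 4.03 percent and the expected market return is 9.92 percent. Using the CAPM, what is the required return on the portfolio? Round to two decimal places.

9.56%

β_Zeller = 0.108 × 22.80% / 18.12% = 0.1359
β_Renshaw = 0.308 × 42.22% / 18.12% = 0.7176
β_Ivers = 0.627 × 52.62% / 18.12% = 1.8208
β_Ellery = 0.890 × 41.47% / 18.12% = 2.0369
β_Orrin = 0.189 × 26.72% / 18.12% = 0.2787
β_P = Σ w_i β_i = 0.16×0.1359 + 0.26×0.7176 + 0.13×1.8208 + 0.21×2.0369 + 0.24×0.2787 = 0.9397
MRP = 9.92% − 4.03% = 5.89%
E(R_P) = R_f + β_P × MRP = 4.03% + 0.9397 × 5.89% = 9.56%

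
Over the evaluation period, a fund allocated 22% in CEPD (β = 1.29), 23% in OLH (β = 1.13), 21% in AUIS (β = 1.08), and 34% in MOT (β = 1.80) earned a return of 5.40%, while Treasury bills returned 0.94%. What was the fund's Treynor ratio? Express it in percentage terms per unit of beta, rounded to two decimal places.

3.23%

β_P = 0.22×1.29 + 0.23×1.13 + 0.21×1.08 + 0.34×1.80 = 1.3825
Treynor = (R_P − R_f) / β_P = (5.40% − 0.94%) / 1.3825 = 4.46% / 1.3825 = 3.23%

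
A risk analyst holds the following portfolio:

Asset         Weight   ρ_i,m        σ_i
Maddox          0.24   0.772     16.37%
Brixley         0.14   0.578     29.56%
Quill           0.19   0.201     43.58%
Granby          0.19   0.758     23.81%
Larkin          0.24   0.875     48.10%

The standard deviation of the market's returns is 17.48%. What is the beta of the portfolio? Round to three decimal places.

1.180

β_Maddox = 0.772 × 16.37% / 17.48% = 0.7230
β_Brixley = 0.578 × 29.56% / 17.48% = 0.9774
β_Quill = 0.201 × 43.58% / 17.48% = 0.5011
β_Granby = 0.758 × 23.81% / 17.48% = 1.0325
β_Larkin = 0.875 × 48.10% / 17.48% = 2.4078
β_P = Σ w_i β_i = 0.24×0.7230 + 0.14×0.9774 + 0.19×0.5011 + 0.19×1.0325 + 0.24×2.4078 = 1.1796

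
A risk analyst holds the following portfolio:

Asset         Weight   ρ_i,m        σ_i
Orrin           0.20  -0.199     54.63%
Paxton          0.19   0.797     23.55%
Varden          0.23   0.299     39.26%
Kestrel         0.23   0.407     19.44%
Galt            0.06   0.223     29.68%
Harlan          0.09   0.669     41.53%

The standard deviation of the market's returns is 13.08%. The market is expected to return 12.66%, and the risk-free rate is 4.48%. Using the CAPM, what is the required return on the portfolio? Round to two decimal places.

9.99%

β_Orrin = -0.199 × 54.63% / 13.08% = -0.8311
β_Paxton = 0.797 × 23.55% / 13.08% = 1.4350
β_Varden = 0.299 × 39.26% / 13.08% = 0.8975
β_Kestrel = 0.407 × 19.44% / 13.08% = 0.6049
β_Galt = 0.223 × 29.68% / 13.08% = 0.5060
β_Harlan = 0.669 × 41.53% / 13.08% = 2.1241
β_P = Σ w_i β_i = 0.20×-0.8311 + 0.19×1.4350 + 0.23×0.8975 + 0.23×0.6049 + 0.06×0.5060 + 0.09×2.1241 = 0.6735
MRP = 12.66% − 4.48% = 8.18%
E(R_P) = R_f + β_P × MRP = 4.48% + 0.6735 × 8.18% = 9.99%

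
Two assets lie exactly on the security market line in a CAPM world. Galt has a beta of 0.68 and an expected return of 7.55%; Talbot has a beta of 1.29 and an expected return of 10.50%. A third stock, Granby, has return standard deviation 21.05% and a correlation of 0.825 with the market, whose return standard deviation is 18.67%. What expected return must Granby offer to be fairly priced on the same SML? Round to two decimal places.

8.76%

MRP = (10.50% − 7.55%) / (1.29 − 0.68) = 4.8361%
R_f = 7.55% − 0.68 × 4.8361% = 4.2615%
β_Granby = ρ·σ_i/σ_m = 0.825 × 21.05 / 18.67 = 0.9302
E(R_Granby) = R_f + β × MRP = 4.2615% + 0.9302 × 4.8361% = 8.76%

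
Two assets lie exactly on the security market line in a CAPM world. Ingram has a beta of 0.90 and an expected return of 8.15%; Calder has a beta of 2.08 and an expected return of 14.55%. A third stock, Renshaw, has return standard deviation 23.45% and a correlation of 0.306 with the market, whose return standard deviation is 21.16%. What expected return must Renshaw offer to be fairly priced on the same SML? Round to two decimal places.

5.11%

MRP = (14.55% − 8.15%) / (2.08 − 0.90) = 5.4237%
R_f = 8.15% − 0.90 × 5.4237% = 3.2687%
β_Renshaw = ρ·σ_i/σ_m = 0.306 × 23.45 / 21.16 = 0.3391
E(R_Renshaw) = R_f + β × MRP = 3.2687% + 0.3391 × 5.4237% = 5.11%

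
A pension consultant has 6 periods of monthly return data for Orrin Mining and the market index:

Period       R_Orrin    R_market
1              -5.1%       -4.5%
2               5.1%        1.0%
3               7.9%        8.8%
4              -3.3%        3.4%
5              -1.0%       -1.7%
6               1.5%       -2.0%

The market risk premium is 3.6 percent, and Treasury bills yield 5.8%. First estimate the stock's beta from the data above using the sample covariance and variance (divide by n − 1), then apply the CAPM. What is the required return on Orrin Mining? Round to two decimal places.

Mean R_i = (-5.1 + 5.1 + 7.9 − 3.3 − 1.0 + 1.5) / 6 = 0.8500%
Mean R_m = (-4.5 + 1.0 + 8.8 + 3.4 − 1.7 − 2.0) / 6 = 0.8333%
Σ(R_i − R̄_i)(R_m − R̄_m) = 80.8000  ⇒  Cov = 80.8000 / 5 = 16.1600
Σ(R_m − R̄_m)² = 112.9733  ⇒  Var(R_m) = 112.9733 / 5 = 22.5947
β = Cov / Var(R_m) = 16.1600 / 22.5947 = 0.7152
E(R) = R_f + β × MRP = 5.8% + 0.7152 × 3.6% = 8.37%

8.37%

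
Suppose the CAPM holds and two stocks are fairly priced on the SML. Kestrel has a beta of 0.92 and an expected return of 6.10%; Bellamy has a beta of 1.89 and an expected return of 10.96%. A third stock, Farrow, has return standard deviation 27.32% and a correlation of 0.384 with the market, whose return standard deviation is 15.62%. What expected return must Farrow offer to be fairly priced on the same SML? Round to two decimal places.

4.86%

MRP = (10.96% − 6.10%) / (1.89 − 0.92) = 5.0103%
R_f = 6.10% − 0.92 × 5.0103% = 1.4905%
β_Farrow = ρ·σ_i/σ_m = 0.384 × 27.32 / 15.62 = 0.6716
E(R_Farrow) = R_f + β × MRP = 1.4905% + 0.6716 × 5.0103% = 4.86%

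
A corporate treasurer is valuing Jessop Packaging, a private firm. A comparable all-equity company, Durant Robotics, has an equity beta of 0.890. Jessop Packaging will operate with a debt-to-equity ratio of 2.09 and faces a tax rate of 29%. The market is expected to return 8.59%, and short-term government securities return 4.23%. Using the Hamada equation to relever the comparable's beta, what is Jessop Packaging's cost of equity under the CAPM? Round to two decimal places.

β_L = β_U × [1 + (1 − t)(D/E)] = 0.890 × [1 + (1 − 0.29) × 2.09]
    = 0.890 × [1 + 0.71 × 2.09] = 0.890 × 2.4839 = 2.2107
MRP = 8.59% − 4.23% = 4.36%
E(R) = R_f + β_L × MRP = 4.23% + 2.2107 × 4.36% = 13.87%

13.87%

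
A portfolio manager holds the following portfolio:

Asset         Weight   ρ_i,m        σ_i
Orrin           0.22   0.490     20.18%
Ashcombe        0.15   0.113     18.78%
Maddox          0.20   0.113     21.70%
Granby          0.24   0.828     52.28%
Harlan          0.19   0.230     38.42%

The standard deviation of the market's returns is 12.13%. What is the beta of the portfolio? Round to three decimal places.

1.241

β_Orrin = 0.490 × 20.18% / 12.13% = 0.8152
β_Ashcombe = 0.113 × 18.78% / 12.13% = 0.1749
β_Maddox = 0.113 × 21.70% / 12.13% = 0.2022
β_Granby = 0.828 × 52.28% / 12.13% = 3.5687
β_Harlan = 0.230 × 38.42% / 12.13% = 0.7285
β_P = Σ w_i β_i = 0.22×0.8152 + 0.15×0.1749 + 0.20×0.2022 + 0.24×3.5687 + 0.19×0.7285 = 1.2409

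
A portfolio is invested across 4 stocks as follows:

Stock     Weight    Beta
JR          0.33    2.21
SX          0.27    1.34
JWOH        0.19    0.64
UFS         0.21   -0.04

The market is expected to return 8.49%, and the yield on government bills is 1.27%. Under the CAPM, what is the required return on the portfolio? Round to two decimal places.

β_P = Σ w_i β_i = 0.33×2.21 + 0.27×1.34 + 0.19×0.64 + 0.21×-0.04 = 1.2043
MRP = 8.49% − 1.27% = 7.22%
E(R_P) = R_f + β_P × MRP = 1.27% + 1.2043 × 7.22% = 9.97%

9.97%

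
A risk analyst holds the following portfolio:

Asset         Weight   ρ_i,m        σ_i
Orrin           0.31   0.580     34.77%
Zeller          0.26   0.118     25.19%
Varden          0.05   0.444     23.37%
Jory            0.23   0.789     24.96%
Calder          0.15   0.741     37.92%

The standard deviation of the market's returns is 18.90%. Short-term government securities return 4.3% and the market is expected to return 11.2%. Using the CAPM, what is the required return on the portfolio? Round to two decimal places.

10.25%

β_Orrin = 0.580 × 34.77% / 18.90% = 1.0670
β_Zeller = 0.118 × 25.19% / 18.90% = 0.1573
β_Varden = 0.444 × 23.37% / 18.90% = 0.5490
β_Jory = 0.789 × 24.96% / 18.90% = 1.0420
β_Calder = 0.741 × 37.92% / 18.90% = 1.4867
β_P = Σ w_i β_i = 0.31×1.0670 + 0.26×0.1573 + 0.05×0.5490 + 0.23×1.0420 + 0.15×1.4867 = 0.8618
MRP = 11.2% − 4.3% = 6.90%
E(R_P) = R_f + β_P × MRP = 4.3% + 0.8618 × 6.9% = 10.25%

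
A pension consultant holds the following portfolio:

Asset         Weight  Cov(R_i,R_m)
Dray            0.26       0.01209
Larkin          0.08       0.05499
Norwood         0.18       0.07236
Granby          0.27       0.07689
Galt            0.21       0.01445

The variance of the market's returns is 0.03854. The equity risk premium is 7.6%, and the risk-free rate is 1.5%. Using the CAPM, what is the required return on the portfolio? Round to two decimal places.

10.25%

β_Dray = 0.01209 / 0.03854 = 0.3137
β_Larkin = 0.05499 / 0.03854 = 1.4268
β_Norwood = 0.07236 / 0.03854 = 1.8775
β_Granby = 0.07689 / 0.03854 = 1.9951
β_Galt = 0.01445 / 0.03854 = 0.3749
β_P = Σ w_i β_i = 0.26×0.3137 + 0.08×1.4268 + 0.18×1.8775 + 0.27×1.9951 + 0.21×0.3749 = 1.1511
E(R_P) = R_f + β_P × MRP = 1.5% + 1.1511 × 7.6% = 10.25%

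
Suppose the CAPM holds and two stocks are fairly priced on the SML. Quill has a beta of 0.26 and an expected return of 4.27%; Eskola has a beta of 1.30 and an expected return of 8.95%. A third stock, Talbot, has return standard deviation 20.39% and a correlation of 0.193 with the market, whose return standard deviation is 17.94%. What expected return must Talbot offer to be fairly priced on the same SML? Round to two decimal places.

4.09%

MRP = (8.95% − 4.27%) / (1.30 − 0.26) = 4.5000%
R_f = 4.27% − 0.26 × 4.5000% = 3.1000%
β_Talbot = ρ·σ_i/σ_m = 0.193 × 20.39 / 17.94 = 0.2194
E(R_Talbot) = R_f + β × MRP = 3.1000% + 0.2194 × 4.5000% = 4.09%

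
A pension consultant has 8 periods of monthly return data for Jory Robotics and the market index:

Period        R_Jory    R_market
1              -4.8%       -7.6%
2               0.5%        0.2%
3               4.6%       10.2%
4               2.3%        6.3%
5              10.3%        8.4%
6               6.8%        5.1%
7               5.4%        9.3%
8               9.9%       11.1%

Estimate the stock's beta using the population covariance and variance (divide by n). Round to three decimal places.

0.691

Mean R_i = (-4.8 + 0.5 + 4.6 + 2.3 + 10.3 + 6.8 + 5.4 + 9.9) / 8 = 4.3750%
Mean R_m = (-7.6 + 0.2 + 10.2 + 6.3 + 8.4 + 5.1 + 9.3 + 11.1) / 8 = 5.3750%
Σ(R_i − R̄_i)(R_m − R̄_m) = 191.1750  ⇒  Cov = 191.1750 / 8 = 23.8969
Σ(R_m − R̄_m)² = 276.6750  ⇒  Var(R_m) = 276.6750 / 8 = 34.5844
β = Cov / Var(R_m) = 23.8969 / 34.5844 = 0.6910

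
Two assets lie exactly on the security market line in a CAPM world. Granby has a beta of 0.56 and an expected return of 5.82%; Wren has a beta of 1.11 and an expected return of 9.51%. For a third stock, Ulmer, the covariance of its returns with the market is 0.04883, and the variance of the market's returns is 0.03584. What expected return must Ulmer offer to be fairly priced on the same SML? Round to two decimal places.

11.20%

MRP = (9.51% − 5.82%) / (1.11 − 0.56) = 6.7091%
R_f = 5.82% − 0.56 × 6.7091% = 2.0629%
β_Ulmer = Cov / Var(R_m) = 0.04883 / 0.03584 = 1.3624
E(R_Ulmer) = R_f + β × MRP = 2.0629% + 1.3624 × 6.7091% = 11.20%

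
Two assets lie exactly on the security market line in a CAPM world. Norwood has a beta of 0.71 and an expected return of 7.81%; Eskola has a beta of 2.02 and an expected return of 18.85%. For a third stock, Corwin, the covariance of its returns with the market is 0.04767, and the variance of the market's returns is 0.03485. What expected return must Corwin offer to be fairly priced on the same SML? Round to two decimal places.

13.35%

MRP = (18.85% − 7.81%) / (2.02 − 0.71) = 8.4275%
R_f = 7.81% − 0.71 × 8.4275% = 1.8265%
β_Corwin = Cov / Var(R_m) = 0.04767 / 0.03485 = 1.3679
E(R_Corwin) = R_f + β × MRP = 1.8265% + 1.3679 × 8.4275% = 13.35%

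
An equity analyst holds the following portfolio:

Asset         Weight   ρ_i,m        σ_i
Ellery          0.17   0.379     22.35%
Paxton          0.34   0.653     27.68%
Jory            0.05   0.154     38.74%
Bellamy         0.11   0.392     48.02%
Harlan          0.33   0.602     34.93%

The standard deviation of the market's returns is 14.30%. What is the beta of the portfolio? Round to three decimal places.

1.181

β_Ellery = 0.379 × 22.35% / 14.30% = 0.5924
β_Paxton = 0.653 × 27.68% / 14.30% = 1.2640
β_Jory = 0.154 × 38.74% / 14.30% = 0.4172
β_Bellamy = 0.392 × 48.02% / 14.30% = 1.3164
β_Harlan = 0.602 × 34.93% / 14.30% = 1.4705
β_P = Σ w_i β_i = 0.17×0.5924 + 0.34×1.2640 + 0.05×0.4172 + 0.11×1.3164 + 0.33×1.4705 = 1.1814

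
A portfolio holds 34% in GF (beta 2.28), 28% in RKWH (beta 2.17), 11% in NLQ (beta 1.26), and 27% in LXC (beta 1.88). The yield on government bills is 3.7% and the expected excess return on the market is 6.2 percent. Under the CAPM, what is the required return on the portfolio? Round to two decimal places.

16.28%

β_P = Σ w_i β_i = 0.34×2.28 + 0.28×2.17 + 0.11×1.26 + 0.27×1.88 = 2.0290
E(R_P) = R_f + β_P × MRP = 3.7% + 2.0290 × 6.2% = 16.28%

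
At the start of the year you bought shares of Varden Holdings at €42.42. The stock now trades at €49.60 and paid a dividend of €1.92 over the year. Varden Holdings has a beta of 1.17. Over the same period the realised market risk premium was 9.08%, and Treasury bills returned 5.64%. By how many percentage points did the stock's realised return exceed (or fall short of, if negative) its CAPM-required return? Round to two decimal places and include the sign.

Realised HPR = (P1 + D1 − P0) / P0 = (49.60 + 1.92 − 42.42) / 42.42 = 9.10 / 42.42 = 21.4521%
CAPM required = R_f + β·MRP = 5.64% + 1.17 × 9.08% = 16.2636%
α = realised − required = 21.4521% − 16.2636% = +5.19%

+5.19%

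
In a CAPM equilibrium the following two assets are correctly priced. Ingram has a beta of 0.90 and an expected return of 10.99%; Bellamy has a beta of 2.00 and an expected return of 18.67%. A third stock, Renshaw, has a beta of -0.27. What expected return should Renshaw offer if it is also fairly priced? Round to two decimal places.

MRP (SML slope) = (18.67% − 10.99%) / (2.00 − 0.90) = 7.68% / 1.10 = 6.9818%
R_f (intercept) = 10.99% − 0.90 × 6.9818% = 4.7064%
E(R_Renshaw) = R_f + β × MRP = 4.7064% + -0.27 × 6.9818% = 2.82%

2.82%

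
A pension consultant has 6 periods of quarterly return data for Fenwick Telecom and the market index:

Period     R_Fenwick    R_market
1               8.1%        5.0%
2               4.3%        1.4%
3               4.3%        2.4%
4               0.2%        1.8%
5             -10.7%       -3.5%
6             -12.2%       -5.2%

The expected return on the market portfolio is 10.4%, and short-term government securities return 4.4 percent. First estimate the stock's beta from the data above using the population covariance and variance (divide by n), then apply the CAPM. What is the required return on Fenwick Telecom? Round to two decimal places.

17.26%

Mean R_i = (8.1 + 4.3 + 4.3 + 0.2 − 10.7 − 12.2) / 6 = -1.0000%
Mean R_m = (5.0 + 1.4 + 2.4 + 1.8 − 3.5 − 5.2) / 6 = 0.3167%
Σ(R_i − R̄_i)(R_m − R̄_m) = 159.9900  ⇒  Cov = 159.9900 / 6 = 26.6650
Σ(R_m − R̄_m)² = 74.6483  ⇒  Var(R_m) = 74.6483 / 6 = 12.4414
β = Cov / Var(R_m) = 26.6650 / 12.4414 = 2.1432
MRP = 10.4% − 4.4% = 6.00%
E(R) = R_f + β × MRP = 4.4% + 2.1432 × 6.0% = 17.26%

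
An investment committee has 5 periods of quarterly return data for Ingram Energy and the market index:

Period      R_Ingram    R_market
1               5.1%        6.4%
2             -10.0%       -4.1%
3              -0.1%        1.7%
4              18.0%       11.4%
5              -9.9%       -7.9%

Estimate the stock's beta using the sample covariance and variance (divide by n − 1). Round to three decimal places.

Mean R_i = (5.1 − 10.0 − 0.1 + 18.0 − 9.9) / 5 = 0.6200%
Mean R_m = (6.4 − 4.1 + 1.7 + 11.4 − 7.9) / 5 = 1.5000%
Σ(R_i − R̄_i)(R_m − R̄_m) = 352.2300  ⇒  Cov = 352.2300 / 4 = 88.0575
Σ(R_m − R̄_m)² = 241.7800  ⇒  Var(R_m) = 241.7800 / 4 = 60.4450
β = Cov / Var(R_m) = 88.0575 / 60.4450 = 1.4568

1.457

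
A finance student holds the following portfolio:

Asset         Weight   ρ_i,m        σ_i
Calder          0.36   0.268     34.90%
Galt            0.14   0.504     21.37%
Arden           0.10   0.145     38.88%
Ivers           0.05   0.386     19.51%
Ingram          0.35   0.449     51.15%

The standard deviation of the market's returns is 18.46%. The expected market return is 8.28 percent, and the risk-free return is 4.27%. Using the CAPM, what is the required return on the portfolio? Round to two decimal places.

7.28%

β_Calder = 0.268 × 34.90% / 18.46% = 0.5067
β_Galt = 0.504 × 21.37% / 18.46% = 0.5834
β_Arden = 0.145 × 38.88% / 18.46% = 0.3054
β_Ivers = 0.386 × 19.51% / 18.46% = 0.4080
β_Ingram = 0.449 × 51.15% / 18.46% = 1.2441
β_P = Σ w_i β_i = 0.36×0.5067 + 0.14×0.5834 + 0.10×0.3054 + 0.05×0.4080 + 0.35×1.2441 = 0.7505
MRP = 8.28% − 4.27% = 4.01%
E(R_P) = R_f + β_P × MRP = 4.27% + 0.7505 × 4.01% = 7.28%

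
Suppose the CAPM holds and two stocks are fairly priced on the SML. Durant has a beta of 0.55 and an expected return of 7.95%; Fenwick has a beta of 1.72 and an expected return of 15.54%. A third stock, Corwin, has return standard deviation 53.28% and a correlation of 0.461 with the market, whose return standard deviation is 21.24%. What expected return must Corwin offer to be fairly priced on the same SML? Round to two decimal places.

MRP = (15.54% − 7.95%) / (1.72 − 0.55) = 6.4872%
R_f = 7.95% − 0.55 × 6.4872% = 4.3820%
β_Corwin = ρ·σ_i/σ_m = 0.461 × 53.28 / 21.24 = 1.1564
E(R_Corwin) = R_f + β × MRP = 4.3820% + 1.1564 × 6.4872% = 11.88%

11.88%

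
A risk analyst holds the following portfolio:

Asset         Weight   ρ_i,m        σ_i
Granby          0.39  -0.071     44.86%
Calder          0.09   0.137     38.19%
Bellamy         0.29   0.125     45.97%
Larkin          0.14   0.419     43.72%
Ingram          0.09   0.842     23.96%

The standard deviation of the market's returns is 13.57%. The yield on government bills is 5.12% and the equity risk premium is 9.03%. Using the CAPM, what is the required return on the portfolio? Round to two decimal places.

β_Granby = -0.071 × 44.86% / 13.57% = -0.2347
β_Calder = 0.137 × 38.19% / 13.57% = 0.3856
β_Bellamy = 0.125 × 45.97% / 13.57% = 0.4235
β_Larkin = 0.419 × 43.72% / 13.57% = 1.3499
β_Ingram = 0.842 × 23.96% / 13.57% = 1.4867
β_P = Σ w_i β_i = 0.39×-0.2347 + 0.09×0.3856 + 0.29×0.4235 + 0.14×1.3499 + 0.09×1.4867 = 0.3888
E(R_P) = R_f + β_P × MRP = 5.12% + 0.3888 × 9.03% = 8.63%

8.63%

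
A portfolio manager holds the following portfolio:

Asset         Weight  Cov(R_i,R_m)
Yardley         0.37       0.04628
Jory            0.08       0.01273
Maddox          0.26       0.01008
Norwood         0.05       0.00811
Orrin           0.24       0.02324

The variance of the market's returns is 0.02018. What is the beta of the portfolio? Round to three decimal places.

β_Yardley = 0.04628 / 0.02018 = 2.2934
β_Jory = 0.01273 / 0.02018 = 0.6308
β_Maddox = 0.01008 / 0.02018 = 0.4995
β_Norwood = 0.00811 / 0.02018 = 0.4019
β_Orrin = 0.02324 / 0.02018 = 1.1516
β_P = Σ w_i β_i = 0.37×2.2934 + 0.08×0.6308 + 0.26×0.4995 + 0.05×0.4019 + 0.24×1.1516 = 1.3254

1.325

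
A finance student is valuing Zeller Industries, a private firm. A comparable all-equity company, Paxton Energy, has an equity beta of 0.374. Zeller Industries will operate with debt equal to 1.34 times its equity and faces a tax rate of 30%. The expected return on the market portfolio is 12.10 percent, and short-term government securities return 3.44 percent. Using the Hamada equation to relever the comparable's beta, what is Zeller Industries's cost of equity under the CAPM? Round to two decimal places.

β_L = β_U × [1 + (1 − t)(D/E)] = 0.374 × [1 + (1 − 0.30) × 1.34]
    = 0.374 × [1 + 0.70 × 1.34] = 0.374 × 1.9380 = 0.7248
MRP = 12.10% − 3.44% = 8.66%
E(R) = R_f + β_L × MRP = 3.44% + 0.7248 × 8.66% = 9.72%

9.72%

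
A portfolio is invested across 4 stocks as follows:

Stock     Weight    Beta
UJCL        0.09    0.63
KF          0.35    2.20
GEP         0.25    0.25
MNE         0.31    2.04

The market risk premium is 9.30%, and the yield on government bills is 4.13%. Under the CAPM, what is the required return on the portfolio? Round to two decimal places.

β_P = Σ w_i β_i = 0.09×0.63 + 0.35×2.20 + 0.25×0.25 + 0.31×2.04 = 1.5216
E(R_P) = R_f + β_P × MRP = 4.13% + 1.5216 × 9.30% = 18.28%

18.28%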